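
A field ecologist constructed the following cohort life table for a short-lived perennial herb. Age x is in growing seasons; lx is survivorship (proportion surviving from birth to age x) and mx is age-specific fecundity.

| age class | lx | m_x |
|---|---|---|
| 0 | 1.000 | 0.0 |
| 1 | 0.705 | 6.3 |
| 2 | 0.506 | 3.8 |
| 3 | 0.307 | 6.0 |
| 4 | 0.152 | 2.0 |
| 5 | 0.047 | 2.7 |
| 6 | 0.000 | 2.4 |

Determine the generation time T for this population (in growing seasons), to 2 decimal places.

1.81

lx·mx: 0, 4.4415, 1.9228, 1.842, 0.304, 0.1269, 0 → R0 = 8.6372
x·lx·mx: 0, 4.4415, 3.8456, 5.526, 1.216, 0.6345, 0 → Σ = 15.6636
T = 15.6636 / 8.6372 = 1.813504… → 1.81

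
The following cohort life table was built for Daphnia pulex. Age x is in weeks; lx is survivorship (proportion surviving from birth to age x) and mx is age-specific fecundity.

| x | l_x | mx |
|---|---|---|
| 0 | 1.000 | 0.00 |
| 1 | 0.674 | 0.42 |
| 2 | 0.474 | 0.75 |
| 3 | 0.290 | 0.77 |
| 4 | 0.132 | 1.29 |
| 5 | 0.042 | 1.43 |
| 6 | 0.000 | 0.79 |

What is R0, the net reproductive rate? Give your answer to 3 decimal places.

1.092

lx·mx by age: 0, 0.28308, 0.3555, 0.2233, 0.17028, 0.06006, 0
R0 = Σ lx·mx = 1.09222 → 1.092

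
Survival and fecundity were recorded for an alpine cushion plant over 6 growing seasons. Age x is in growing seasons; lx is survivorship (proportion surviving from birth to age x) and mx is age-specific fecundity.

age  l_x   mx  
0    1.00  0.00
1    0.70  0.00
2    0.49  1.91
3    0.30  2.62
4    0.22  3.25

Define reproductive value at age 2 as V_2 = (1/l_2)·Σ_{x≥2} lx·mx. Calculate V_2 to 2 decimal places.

4.97

lx·mx for x ≥ 2: 0.9359, 0.786, 0.715 → sum = 2.4369
V_2 = 2.4369 / l_2 = 2.4369 / 0.49 = 4.973265… → 4.97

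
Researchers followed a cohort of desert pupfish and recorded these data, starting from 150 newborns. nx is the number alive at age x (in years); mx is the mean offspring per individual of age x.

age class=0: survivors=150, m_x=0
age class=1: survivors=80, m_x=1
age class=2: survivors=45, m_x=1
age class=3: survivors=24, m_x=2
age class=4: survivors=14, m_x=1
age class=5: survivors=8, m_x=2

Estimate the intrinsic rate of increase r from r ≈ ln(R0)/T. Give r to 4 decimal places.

lx = nx/n0 = nx/150: 1, 0.53333…, 0.3, 0.16, 0.09333…, 0.05333…
R0 = Σ lx·mx = 0 + 0.53333… + 0.3 + 0.32 + 0.09333… + 0.10667… = 1.353333…
Σ x·lx·mx = 3…; T = 3…/1.353333… = 2.21675…
r ≈ ln(R0)/T = ln(1.353333…)/2.21675… = 0.136493… → 0.1365

0.1365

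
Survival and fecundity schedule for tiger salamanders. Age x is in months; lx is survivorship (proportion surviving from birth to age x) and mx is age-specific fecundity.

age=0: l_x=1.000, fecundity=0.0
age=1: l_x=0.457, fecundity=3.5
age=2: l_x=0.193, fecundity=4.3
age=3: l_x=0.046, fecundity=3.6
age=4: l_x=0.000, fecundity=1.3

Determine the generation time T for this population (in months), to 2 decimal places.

lx·mx: 0, 1.5995, 0.8299, 0.1656, 0 → R0 = 2.595
x·lx·mx: 0, 1.5995, 1.6598, 0.4968, 0 → Σ = 3.7561
T = 3.7561 / 2.595 = 1.447437… → 1.45

1.45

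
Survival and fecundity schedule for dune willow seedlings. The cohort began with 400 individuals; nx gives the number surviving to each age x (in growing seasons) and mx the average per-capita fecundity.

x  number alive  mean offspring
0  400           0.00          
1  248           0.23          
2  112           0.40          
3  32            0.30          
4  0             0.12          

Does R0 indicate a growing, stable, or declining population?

lx = nx/n0 = nx/400: 1, 0.62, 0.28, 0.08, 0
R0 = Σ lx·mx = 0 + 0.1426 + 0.112 + 0.024 + 0 = 0.2786
R0 < 1, so the population is declining.

declining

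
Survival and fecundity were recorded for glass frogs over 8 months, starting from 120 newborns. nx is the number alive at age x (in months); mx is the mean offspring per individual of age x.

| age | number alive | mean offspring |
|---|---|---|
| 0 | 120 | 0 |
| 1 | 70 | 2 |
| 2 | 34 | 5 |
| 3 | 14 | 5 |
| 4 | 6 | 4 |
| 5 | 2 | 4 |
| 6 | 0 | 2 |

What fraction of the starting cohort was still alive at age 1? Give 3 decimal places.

l_1 = n_1/n_0 = 70/120 = 0.583333… → 0.583

0.583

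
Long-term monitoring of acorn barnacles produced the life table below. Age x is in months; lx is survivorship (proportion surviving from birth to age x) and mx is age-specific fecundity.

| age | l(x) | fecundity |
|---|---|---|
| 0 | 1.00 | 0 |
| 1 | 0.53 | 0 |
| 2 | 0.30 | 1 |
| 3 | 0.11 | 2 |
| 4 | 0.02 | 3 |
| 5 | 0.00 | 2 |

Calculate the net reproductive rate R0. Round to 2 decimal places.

lx·mx by age: 0, 0, 0.3, 0.22, 0.06, 0
R0 = Σ lx·mx = 0.58 → 0.58

0.58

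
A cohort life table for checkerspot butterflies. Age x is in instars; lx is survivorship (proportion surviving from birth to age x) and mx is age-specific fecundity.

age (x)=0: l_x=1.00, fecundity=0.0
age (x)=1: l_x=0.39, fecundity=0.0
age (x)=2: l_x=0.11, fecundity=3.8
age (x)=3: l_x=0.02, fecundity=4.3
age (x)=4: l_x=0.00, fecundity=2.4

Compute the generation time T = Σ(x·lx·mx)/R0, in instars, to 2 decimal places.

2.17

lx·mx: 0, 0, 0.418, 0.086, 0 → R0 = 0.504
x·lx·mx: 0, 0, 0.836, 0.258, 0 → Σ = 1.094
T = 1.094 / 0.504 = 2.170635… → 2.17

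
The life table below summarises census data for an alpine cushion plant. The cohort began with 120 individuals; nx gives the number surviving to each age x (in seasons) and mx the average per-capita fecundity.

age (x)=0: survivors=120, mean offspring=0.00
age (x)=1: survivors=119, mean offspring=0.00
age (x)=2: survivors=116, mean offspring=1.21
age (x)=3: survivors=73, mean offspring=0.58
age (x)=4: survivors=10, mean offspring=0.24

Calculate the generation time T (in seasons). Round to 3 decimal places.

2.255

lx = nx/n0 = nx/120: 1, 0.99167…, 0.96667…, 0.60833…, 0.08333…
lx·mx: 0, 0, 1.169667…, 0.352833…, 0.02… → R0 = 1.5425…
x·lx·mx: 0, 0, 2.339333…, 1.0585…, 0.08… → Σ = 3.477833…
T = 3.477833… / 1.5425… = 2.254673… → 2.255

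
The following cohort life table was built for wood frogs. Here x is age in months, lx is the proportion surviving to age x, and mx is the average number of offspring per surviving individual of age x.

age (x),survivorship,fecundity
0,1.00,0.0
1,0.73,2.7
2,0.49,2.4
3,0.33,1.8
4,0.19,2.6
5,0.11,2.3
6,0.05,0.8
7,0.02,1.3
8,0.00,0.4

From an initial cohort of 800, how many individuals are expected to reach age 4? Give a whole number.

152

Expected survivors = N0 · l_4 = 800 × 0.19 = 152 → 152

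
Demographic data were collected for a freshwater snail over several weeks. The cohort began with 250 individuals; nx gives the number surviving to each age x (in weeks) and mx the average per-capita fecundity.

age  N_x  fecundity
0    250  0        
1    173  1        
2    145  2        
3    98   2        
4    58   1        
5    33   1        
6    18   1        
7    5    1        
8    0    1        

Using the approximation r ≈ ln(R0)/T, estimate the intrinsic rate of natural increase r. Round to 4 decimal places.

lx = nx/n0 = nx/250: 1, 0.692, 0.58, 0.392, 0.232, 0.132, 0.072, 0.02, 0
R0 = Σ lx·mx = 0 + 0.692 + 1.16 + 0.784 + 0.232 + 0.132 + 0.072 + 0.02 + 0 = 3.092
Σ x·lx·mx = 7.524; T = 7.524/3.092 = 2.43338…
r ≈ ln(R0)/T = ln(3.092)/2.43338… = 0.46389… → 0.4639

0.4639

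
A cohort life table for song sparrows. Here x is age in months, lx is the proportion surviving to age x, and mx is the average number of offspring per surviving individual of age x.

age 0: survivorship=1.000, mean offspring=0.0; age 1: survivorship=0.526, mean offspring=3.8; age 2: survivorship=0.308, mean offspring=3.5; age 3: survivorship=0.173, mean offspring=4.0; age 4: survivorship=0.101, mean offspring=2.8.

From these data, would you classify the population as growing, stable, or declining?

growing

R0 = Σ lx·mx = 0 + 1.9988 + 1.078 + 0.692 + 0.2828 = 4.0516
R0 > 1, so the population is growing.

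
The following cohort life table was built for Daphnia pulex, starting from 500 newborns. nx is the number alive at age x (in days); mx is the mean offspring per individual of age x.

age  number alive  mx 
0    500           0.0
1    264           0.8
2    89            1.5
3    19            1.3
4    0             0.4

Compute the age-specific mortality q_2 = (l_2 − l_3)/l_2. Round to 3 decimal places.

0.787

lx = nx/n0 = nx/500: 1, 0.528, 0.178, 0.038, 0
q_2 = (l_2 − l_3) / l_2 = (0.178 − 0.038) / 0.178
     = 0.14 / 0.178 = 0.786517… → 0.787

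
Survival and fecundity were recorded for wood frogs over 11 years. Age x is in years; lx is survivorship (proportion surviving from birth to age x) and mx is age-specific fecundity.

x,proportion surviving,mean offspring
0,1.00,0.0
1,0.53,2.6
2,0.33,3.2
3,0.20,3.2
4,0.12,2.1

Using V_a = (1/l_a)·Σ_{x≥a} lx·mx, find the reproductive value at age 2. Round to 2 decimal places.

lx·mx for x ≥ 2: 1.056, 0.64, 0.252 → sum = 1.948
V_2 = 1.948 / l_2 = 1.948 / 0.33 = 5.90303… → 5.90

5.90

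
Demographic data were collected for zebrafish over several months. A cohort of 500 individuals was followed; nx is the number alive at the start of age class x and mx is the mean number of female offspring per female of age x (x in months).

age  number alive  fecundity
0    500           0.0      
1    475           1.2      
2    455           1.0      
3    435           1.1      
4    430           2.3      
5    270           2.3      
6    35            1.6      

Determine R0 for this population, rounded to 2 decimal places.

6.34

lx = nx/n0 = nx/500: 1, 0.95, 0.91, 0.87, 0.86, 0.54, 0.07
lx·mx by age: 0, 1.14, 0.91, 0.957, 1.978, 1.242, 0.112
R0 = Σ lx·mx = 6.339 → 6.34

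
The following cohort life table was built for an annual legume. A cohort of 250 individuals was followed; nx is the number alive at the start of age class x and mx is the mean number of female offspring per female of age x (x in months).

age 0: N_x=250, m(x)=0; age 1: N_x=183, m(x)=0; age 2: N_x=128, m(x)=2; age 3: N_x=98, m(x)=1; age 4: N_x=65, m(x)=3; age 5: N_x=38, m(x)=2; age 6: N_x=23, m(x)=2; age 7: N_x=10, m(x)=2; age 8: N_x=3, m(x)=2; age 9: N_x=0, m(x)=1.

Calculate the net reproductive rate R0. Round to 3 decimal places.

2.788

lx = nx/n0 = nx/250: 1, 0.732, 0.512, 0.392, 0.26, 0.152, 0.092, 0.04, 0.012, 0
lx·mx by age: 0, 0, 1.024, 0.392, 0.78, 0.304, 0.184, 0.08, 0.024, 0
R0 = Σ lx·mx = 2.788 → 2.788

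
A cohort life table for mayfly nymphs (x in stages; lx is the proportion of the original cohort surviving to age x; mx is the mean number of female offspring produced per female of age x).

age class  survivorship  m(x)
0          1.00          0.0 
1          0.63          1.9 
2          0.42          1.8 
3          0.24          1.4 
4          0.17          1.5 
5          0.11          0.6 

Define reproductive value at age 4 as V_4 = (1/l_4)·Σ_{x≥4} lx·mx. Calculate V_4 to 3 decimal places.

1.888

lx·mx for x ≥ 4: 0.255, 0.066 → sum = 0.321
V_4 = 0.321 / l_4 = 0.321 / 0.17 = 1.888235… → 1.888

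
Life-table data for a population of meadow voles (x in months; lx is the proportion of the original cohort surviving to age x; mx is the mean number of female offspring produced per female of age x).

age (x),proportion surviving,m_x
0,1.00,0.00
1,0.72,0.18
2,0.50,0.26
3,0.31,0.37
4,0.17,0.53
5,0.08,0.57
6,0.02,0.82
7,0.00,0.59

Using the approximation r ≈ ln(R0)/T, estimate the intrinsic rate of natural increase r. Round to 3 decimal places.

R0 = Σ lx·mx = 0 + 0.1296 + 0.13 + 0.1147 + 0.0901 + 0.0456 + 0.0164 + 0 = 0.5264
Σ x·lx·mx = 1.4205; T = 1.4205/0.5264 = 2.69852…
r ≈ ln(R0)/T = ln(0.5264)/2.69852… = -0.23779… → -0.238

-0.238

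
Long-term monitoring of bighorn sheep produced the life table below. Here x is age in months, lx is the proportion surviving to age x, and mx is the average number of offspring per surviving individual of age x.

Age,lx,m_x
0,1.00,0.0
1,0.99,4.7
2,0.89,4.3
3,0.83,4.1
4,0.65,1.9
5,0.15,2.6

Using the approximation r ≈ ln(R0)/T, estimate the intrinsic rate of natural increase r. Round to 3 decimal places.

1.196

R0 = Σ lx·mx = 0 + 4.653 + 3.827 + 3.403 + 1.235 + 0.39 = 13.508
Σ x·lx·mx = 29.406; T = 29.406/13.508 = 2.17693…
r ≈ ln(R0)/T = ln(13.508)/2.17693… = 1.19585… → 1.196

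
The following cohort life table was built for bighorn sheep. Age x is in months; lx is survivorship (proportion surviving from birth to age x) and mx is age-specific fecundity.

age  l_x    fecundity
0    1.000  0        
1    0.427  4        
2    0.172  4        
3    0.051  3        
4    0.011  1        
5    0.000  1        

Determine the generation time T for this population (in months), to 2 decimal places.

lx·mx: 0, 1.708, 0.688, 0.153, 0.011, 0 → R0 = 2.56
x·lx·mx: 0, 1.708, 1.376, 0.459, 0.044, 0 → Σ = 3.587
T = 3.587 / 2.56 = 1.401172… → 1.40

1.40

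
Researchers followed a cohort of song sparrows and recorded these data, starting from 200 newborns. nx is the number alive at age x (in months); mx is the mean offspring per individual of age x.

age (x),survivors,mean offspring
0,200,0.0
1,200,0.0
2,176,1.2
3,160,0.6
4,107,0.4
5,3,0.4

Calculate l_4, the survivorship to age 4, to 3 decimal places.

0.535

l_4 = n_4/n_0 = 107/200 = 0.535 → 0.535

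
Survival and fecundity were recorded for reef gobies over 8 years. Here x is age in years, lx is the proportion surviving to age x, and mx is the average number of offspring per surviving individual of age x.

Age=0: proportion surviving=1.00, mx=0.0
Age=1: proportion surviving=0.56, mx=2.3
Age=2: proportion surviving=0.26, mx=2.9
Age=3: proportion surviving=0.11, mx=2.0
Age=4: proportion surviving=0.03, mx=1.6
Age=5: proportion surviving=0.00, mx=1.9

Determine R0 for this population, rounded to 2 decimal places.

2.31

lx·mx by age: 0, 1.288, 0.754, 0.22, 0.048, 0
R0 = Σ lx·mx = 2.31 → 2.31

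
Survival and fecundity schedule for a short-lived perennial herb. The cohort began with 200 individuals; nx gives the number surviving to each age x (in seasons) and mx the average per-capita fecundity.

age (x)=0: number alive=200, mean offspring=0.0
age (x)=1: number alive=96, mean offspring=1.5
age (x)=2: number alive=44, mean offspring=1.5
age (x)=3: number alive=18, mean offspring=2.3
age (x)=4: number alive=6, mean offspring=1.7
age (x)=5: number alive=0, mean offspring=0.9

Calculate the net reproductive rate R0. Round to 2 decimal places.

lx = nx/n0 = nx/200: 1, 0.48, 0.22, 0.09, 0.03, 0
lx·mx by age: 0, 0.72, 0.33, 0.207, 0.051, 0
R0 = Σ lx·mx = 1.308 → 1.31

1.31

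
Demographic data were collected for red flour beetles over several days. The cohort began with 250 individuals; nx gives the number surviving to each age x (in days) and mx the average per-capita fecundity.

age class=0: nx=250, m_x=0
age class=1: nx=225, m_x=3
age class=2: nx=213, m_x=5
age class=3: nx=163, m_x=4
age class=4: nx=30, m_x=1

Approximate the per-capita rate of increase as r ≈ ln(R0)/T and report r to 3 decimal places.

1.127

lx = nx/n0 = nx/250: 1, 0.9, 0.852, 0.652, 0.12
R0 = Σ lx·mx = 0 + 2.7 + 4.26 + 2.608 + 0.12 = 9.688
Σ x·lx·mx = 19.524; T = 19.524/9.688 = 2.01528…
r ≈ ln(R0)/T = ln(9.688)/2.01528… = 1.12684… → 1.127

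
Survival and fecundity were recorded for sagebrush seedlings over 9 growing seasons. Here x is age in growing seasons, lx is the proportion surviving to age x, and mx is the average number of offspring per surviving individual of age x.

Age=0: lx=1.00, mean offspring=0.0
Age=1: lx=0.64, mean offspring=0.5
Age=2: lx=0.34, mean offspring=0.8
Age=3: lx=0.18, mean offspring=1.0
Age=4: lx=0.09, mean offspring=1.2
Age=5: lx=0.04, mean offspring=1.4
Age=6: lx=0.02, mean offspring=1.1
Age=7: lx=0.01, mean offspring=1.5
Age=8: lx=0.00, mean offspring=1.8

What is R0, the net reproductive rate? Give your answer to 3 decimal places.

0.973

lx·mx by age: 0, 0.32, 0.272, 0.18, 0.108, 0.056, 0.022, 0.015, 0
R0 = Σ lx·mx = 0.973 → 0.973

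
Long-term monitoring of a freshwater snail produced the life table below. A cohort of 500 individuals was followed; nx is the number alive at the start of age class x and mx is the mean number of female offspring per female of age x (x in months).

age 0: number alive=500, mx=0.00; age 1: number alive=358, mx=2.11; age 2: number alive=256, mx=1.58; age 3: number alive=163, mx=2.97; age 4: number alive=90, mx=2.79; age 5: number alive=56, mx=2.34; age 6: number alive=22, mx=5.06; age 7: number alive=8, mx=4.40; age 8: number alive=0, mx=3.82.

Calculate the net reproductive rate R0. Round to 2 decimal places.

4.35

lx = nx/n0 = nx/500: 1, 0.716, 0.512, 0.326, 0.18, 0.112, 0.044, 0.016, 0
lx·mx by age: 0, 1.51076, 0.80896, 0.96822, 0.5022, 0.26208, 0.22264, 0.0704, 0
R0 = Σ lx·mx = 4.34526 → 4.35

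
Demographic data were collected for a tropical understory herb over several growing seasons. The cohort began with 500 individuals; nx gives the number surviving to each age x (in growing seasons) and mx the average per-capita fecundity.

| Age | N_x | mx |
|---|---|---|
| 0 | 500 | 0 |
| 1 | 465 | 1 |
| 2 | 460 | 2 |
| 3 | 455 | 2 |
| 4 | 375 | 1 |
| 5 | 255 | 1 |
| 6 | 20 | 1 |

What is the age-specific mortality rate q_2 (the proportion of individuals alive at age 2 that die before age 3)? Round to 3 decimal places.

0.011

lx = nx/n0 = nx/500: 1, 0.93, 0.92, 0.91, 0.75, 0.51, 0.04
q_2 = (l_2 − l_3) / l_2 = (0.92 − 0.91) / 0.92
     = 0.01 / 0.92 = 0.01087… → 0.011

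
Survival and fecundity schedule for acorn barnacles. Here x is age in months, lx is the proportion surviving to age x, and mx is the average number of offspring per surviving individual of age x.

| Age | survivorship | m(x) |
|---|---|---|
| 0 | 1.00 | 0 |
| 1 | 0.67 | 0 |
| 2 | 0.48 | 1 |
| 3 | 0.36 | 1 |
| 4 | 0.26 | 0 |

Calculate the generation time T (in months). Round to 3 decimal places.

2.429

lx·mx: 0, 0, 0.48, 0.36, 0 → R0 = 0.84
x·lx·mx: 0, 0, 0.96, 1.08, 0 → Σ = 2.04
T = 2.04 / 0.84 = 2.428571… → 2.429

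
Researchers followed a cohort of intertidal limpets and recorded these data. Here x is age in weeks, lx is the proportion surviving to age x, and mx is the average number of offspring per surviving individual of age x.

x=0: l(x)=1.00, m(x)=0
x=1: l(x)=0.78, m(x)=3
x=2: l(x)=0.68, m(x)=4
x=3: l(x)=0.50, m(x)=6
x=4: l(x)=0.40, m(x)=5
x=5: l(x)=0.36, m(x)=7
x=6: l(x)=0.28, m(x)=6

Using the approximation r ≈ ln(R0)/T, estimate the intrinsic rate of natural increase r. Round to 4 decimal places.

0.7985

R0 = Σ lx·mx = 0 + 2.34 + 2.72 + 3 + 2 + 2.52 + 1.68 = 14.26
Σ x·lx·mx = 47.46; T = 47.46/14.26 = 3.32819…
r ≈ ln(R0)/T = ln(14.26)/3.32819… = 0.798469… → 0.7985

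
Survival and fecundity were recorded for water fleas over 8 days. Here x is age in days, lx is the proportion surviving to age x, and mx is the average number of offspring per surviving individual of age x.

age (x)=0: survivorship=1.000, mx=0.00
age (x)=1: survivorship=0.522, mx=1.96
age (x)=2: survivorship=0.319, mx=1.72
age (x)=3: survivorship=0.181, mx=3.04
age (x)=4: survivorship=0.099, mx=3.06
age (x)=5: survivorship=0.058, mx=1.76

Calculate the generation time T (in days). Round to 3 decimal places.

lx·mx: 0, 1.02312, 0.54868, 0.55024, 0.30294, 0.10208 → R0 = 2.52706
x·lx·mx: 0, 1.02312, 1.09736, 1.65072, 1.21176, 0.5104 → Σ = 5.49336
T = 5.49336 / 2.52706 = 2.173815… → 2.174

2.174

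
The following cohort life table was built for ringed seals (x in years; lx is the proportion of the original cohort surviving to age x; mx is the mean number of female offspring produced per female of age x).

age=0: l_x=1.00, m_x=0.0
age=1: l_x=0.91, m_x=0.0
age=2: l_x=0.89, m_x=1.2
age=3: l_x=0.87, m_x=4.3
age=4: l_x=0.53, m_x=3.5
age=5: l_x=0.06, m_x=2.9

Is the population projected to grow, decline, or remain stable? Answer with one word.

R0 = Σ lx·mx = 0 + 0 + 1.068 + 3.741 + 1.855 + 0.174 = 6.838
R0 > 1, so the population is growing.

growing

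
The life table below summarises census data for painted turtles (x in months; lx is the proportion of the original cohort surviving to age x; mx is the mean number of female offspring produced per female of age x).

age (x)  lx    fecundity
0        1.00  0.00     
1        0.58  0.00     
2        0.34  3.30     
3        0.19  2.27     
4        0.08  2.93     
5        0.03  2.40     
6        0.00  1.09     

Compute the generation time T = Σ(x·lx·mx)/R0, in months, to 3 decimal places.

2.600

lx·mx: 0, 0, 1.122, 0.4313, 0.2344, 0.072, 0 → R0 = 1.8597
x·lx·mx: 0, 0, 2.244, 1.2939, 0.9376, 0.36, 0 → Σ = 4.8355
T = 4.8355 / 1.8597 = 2.600151… → 2.600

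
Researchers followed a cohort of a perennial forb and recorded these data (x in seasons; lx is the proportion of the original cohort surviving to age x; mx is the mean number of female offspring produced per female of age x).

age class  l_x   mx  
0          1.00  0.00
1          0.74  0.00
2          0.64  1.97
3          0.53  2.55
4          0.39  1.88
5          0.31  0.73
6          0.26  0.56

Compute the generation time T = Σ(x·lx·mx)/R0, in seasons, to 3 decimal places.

lx·mx: 0, 0, 1.2608, 1.3515, 0.7332, 0.2263, 0.1456 → R0 = 3.7174
x·lx·mx: 0, 0, 2.5216, 4.0545, 2.9328, 1.1315, 0.8736 → Σ = 11.514
T = 11.514 / 3.7174 = 3.097326… → 3.097

3.097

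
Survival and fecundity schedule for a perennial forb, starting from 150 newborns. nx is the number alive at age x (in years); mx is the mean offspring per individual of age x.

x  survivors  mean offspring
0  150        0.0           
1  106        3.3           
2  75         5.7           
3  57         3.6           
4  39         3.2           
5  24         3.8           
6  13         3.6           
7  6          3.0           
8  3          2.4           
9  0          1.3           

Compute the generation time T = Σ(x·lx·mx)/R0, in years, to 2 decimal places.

2.55

lx = nx/n0 = nx/150: 1, 0.70667…, 0.5, 0.38, 0.26, 0.16, 0.08667…, 0.04, 0.02, 0
lx·mx: 0, 2.332…, 2.85, 1.368, 0.832, 0.608, 0.312…, 0.12, 0.048, 0 → R0 = 8.47…
x·lx·mx: 0, 2.332…, 5.7, 4.104, 3.328, 3.04, 1.872…, 0.84, 0.384, 0 → Σ = 21.6…
T = 21.6… / 8.47… = 2.550177… → 2.55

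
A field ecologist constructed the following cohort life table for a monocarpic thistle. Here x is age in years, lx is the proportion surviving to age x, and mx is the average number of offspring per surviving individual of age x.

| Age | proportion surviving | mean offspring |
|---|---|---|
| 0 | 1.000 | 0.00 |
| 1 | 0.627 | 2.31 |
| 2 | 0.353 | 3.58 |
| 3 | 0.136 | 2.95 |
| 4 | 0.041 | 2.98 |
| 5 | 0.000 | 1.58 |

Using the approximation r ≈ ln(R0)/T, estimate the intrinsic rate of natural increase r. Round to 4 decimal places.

0.6702

R0 = Σ lx·mx = 0 + 1.44837 + 1.26374 + 0.4012 + 0.12218 + 0 = 3.23549
Σ x·lx·mx = 5.66817; T = 5.66817/3.23549 = 1.75187…
r ≈ ln(R0)/T = ln(3.23549)/1.75187… = 0.670243… → 0.6702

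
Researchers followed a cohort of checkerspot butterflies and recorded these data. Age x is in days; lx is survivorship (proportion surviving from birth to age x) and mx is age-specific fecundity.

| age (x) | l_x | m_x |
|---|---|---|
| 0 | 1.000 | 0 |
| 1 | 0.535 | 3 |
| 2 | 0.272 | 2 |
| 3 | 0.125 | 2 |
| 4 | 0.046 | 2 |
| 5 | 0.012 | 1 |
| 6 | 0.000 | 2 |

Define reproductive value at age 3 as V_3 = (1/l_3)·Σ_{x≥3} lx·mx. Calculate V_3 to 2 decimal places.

lx·mx for x ≥ 3: 0.25, 0.092, 0.012, 0 → sum = 0.354
V_3 = 0.354 / l_3 = 0.354 / 0.125 = 2.832 → 2.83

2.83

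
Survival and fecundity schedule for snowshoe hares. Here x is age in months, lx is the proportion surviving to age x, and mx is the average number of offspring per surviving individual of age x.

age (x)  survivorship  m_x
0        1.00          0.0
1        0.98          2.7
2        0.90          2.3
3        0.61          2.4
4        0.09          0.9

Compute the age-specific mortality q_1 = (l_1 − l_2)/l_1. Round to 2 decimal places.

0.08

q_1 = (l_1 − l_2) / l_1 = (0.98 − 0.9) / 0.98
     = 0.08 / 0.98 = 0.081633… → 0.08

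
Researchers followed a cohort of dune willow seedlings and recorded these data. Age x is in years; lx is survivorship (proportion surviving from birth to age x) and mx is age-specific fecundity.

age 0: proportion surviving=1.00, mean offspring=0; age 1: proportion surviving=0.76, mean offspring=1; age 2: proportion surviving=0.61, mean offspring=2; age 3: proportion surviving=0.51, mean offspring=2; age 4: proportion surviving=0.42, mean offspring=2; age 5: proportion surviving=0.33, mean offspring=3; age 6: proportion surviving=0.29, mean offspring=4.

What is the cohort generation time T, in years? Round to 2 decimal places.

lx·mx: 0, 0.76, 1.22, 1.02, 0.84, 0.99, 1.16 → R0 = 5.99
x·lx·mx: 0, 0.76, 2.44, 3.06, 3.36, 4.95, 6.96 → Σ = 21.53
T = 21.53 / 5.99 = 3.594324… → 3.59

3.59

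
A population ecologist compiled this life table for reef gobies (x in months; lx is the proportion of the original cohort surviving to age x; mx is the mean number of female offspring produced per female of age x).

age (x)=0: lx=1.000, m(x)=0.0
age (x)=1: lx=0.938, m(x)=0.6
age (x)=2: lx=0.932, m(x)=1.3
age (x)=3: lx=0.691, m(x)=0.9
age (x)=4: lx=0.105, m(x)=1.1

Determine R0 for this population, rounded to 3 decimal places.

lx·mx by age: 0, 0.5628, 1.2116, 0.6219, 0.1155
R0 = Σ lx·mx = 2.5118 → 2.512

2.512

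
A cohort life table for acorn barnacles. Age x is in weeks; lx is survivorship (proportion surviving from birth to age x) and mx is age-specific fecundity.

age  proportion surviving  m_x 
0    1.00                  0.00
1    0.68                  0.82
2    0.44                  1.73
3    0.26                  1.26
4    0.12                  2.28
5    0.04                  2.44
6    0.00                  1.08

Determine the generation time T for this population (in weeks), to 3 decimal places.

2.302

lx·mx: 0, 0.5576, 0.7612, 0.3276, 0.2736, 0.0976, 0 → R0 = 2.0176
x·lx·mx: 0, 0.5576, 1.5224, 0.9828, 1.0944, 0.488, 0 → Σ = 4.6452
T = 4.6452 / 2.0176 = 2.302339… → 2.302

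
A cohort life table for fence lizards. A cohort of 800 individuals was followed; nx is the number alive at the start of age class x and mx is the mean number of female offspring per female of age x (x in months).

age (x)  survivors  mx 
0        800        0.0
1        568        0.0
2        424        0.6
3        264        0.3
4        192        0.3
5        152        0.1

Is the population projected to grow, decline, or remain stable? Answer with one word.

lx = nx/n0 = nx/800: 1, 0.71, 0.53, 0.33, 0.24, 0.19
R0 = Σ lx·mx = 0 + 0 + 0.318 + 0.099 + 0.072 + 0.019 = 0.508
R0 < 1, so the population is declining.

declining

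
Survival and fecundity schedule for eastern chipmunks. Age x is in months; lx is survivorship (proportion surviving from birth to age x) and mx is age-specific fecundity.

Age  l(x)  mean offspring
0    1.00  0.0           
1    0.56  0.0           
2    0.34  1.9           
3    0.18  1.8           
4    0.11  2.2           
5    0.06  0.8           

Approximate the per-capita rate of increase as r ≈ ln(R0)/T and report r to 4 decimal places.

0.0839

R0 = Σ lx·mx = 0 + 0 + 0.646 + 0.324 + 0.242 + 0.048 = 1.26
Σ x·lx·mx = 3.472; T = 3.472/1.26 = 2.75556…
r ≈ ln(R0)/T = ln(1.26)/2.75556… = 0.083871… → 0.0839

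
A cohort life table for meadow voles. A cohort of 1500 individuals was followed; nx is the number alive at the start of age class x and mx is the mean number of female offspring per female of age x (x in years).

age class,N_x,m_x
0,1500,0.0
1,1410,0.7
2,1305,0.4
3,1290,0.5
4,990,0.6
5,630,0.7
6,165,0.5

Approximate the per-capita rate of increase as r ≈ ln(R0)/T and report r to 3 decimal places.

lx = nx/n0 = nx/1500: 1, 0.94, 0.87, 0.86, 0.66, 0.42, 0.11
R0 = Σ lx·mx = 0 + 0.658 + 0.348 + 0.43 + 0.396 + 0.294 + 0.055 = 2.181
Σ x·lx·mx = 6.028; T = 6.028/2.181 = 2.76387…
r ≈ ln(R0)/T = ln(2.181)/2.76387… = 0.28213… → 0.282

0.282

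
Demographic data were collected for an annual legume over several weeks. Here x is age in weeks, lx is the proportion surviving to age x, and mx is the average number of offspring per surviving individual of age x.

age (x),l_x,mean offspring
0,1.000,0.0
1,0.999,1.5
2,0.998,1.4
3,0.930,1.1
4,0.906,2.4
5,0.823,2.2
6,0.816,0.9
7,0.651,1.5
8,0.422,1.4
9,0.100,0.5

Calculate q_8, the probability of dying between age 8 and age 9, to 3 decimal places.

q_8 = (l_8 − l_9) / l_8 = (0.422 − 0.1) / 0.422
     = 0.322 / 0.422 = 0.763033… → 0.763

0.763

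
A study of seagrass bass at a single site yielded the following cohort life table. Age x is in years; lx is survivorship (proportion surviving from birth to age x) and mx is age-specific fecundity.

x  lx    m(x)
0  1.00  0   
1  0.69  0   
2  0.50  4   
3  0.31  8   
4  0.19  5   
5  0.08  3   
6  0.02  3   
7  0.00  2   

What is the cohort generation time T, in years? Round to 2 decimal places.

lx·mx: 0, 0, 2, 2.48, 0.95, 0.24, 0.06, 0 → R0 = 5.73
x·lx·mx: 0, 0, 4, 7.44, 3.8, 1.2, 0.36, 0 → Σ = 16.8
T = 16.8 / 5.73 = 2.931937… → 2.93

2.93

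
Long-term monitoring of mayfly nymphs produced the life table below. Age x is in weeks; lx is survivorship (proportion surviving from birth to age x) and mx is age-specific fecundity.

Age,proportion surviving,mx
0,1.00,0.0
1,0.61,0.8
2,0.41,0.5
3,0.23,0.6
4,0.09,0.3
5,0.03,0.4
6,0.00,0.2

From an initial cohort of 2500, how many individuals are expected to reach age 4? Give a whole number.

225

Expected survivors = N0 · l_4 = 2500 × 0.09 = 225 → 225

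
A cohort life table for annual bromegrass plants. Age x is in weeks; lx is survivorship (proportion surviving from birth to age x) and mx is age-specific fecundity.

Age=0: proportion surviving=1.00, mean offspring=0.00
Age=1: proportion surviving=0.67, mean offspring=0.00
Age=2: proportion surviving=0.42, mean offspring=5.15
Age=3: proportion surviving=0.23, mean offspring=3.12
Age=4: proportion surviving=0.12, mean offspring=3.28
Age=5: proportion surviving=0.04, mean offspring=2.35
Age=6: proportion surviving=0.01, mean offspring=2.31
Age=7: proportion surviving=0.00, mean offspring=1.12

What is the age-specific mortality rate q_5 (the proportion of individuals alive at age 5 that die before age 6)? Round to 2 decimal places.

0.75

q_5 = (l_5 − l_6) / l_5 = (0.04 − 0.01) / 0.04
     = 0.03 / 0.04 = 0.75 → 0.75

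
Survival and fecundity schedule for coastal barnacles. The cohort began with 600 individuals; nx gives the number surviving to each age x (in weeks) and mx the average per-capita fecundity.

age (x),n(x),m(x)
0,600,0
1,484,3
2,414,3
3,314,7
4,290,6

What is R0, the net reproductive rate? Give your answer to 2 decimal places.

11.05

lx = nx/n0 = nx/600: 1, 0.80667…, 0.69, 0.52333…, 0.48333…
lx·mx by age: 0, 2.42…, 2.07, 3.663333…, 2.9…
R0 = Σ lx·mx = 11.053333… → 11.05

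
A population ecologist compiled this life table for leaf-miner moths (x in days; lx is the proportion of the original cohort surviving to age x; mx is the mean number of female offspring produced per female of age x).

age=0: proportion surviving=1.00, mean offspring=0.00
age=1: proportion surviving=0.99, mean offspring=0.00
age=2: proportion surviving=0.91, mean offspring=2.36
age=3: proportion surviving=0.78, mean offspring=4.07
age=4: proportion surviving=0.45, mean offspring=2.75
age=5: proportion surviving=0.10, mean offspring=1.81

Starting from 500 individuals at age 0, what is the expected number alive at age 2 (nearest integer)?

Expected survivors = N0 · l_2 = 500 × 0.91 = 455 → 455

455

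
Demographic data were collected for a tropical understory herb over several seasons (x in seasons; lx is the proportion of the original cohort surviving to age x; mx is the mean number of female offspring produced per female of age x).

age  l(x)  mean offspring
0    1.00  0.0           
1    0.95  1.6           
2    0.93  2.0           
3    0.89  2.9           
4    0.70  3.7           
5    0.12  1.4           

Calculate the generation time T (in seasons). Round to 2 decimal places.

lx·mx: 0, 1.52, 1.86, 2.581, 2.59, 0.168 → R0 = 8.719
x·lx·mx: 0, 1.52, 3.72, 7.743, 10.36, 0.84 → Σ = 24.183
T = 24.183 / 8.719 = 2.773598… → 2.77

2.77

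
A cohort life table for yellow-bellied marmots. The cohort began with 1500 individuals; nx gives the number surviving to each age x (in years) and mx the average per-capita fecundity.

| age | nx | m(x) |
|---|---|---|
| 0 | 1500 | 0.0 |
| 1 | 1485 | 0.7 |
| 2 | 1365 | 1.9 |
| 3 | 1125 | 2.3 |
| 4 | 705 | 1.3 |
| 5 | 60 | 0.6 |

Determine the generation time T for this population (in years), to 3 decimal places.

2.486

lx = nx/n0 = nx/1500: 1, 0.99, 0.91, 0.75, 0.47, 0.04
lx·mx: 0, 0.693, 1.729, 1.725, 0.611, 0.024 → R0 = 4.782
x·lx·mx: 0, 0.693, 3.458, 5.175, 2.444, 0.12 → Σ = 11.89
T = 11.89 / 4.782 = 2.486407… → 2.486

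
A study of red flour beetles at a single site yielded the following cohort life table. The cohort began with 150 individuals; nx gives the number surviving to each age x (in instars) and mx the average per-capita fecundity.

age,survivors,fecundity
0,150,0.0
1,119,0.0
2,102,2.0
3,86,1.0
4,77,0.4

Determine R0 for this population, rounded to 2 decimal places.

2.14

lx = nx/n0 = nx/150: 1, 0.79333…, 0.68, 0.57333…, 0.51333…
lx·mx by age: 0, 0, 1.36, 0.573333…, 0.205333…
R0 = Σ lx·mx = 2.138667… → 2.14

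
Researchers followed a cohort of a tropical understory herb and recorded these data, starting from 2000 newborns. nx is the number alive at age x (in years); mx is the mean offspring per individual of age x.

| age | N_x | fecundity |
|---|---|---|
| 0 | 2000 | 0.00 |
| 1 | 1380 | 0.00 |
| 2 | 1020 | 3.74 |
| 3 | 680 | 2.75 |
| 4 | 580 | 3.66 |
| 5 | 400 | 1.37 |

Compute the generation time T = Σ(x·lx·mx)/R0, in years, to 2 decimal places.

2.93

lx = nx/n0 = nx/2000: 1, 0.69, 0.51, 0.34, 0.29, 0.2
lx·mx: 0, 0, 1.9074, 0.935, 1.0614, 0.274 → R0 = 4.1778
x·lx·mx: 0, 0, 3.8148, 2.805, 4.2456, 1.37 → Σ = 12.2354
T = 12.2354 / 4.1778 = 2.928671… → 2.93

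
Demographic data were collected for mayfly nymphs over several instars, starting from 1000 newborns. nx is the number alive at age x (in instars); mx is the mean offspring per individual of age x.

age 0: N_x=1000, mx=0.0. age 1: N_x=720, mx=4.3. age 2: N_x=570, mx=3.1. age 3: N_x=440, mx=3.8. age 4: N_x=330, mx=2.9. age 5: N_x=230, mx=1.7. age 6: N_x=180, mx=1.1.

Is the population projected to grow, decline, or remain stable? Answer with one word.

growing

lx = nx/n0 = nx/1000: 1, 0.72, 0.57, 0.44, 0.33, 0.23, 0.18
R0 = Σ lx·mx = 0 + 3.096 + 1.767 + 1.672 + 0.957 + 0.391 + 0.198 = 8.081
R0 > 1, so the population is growing.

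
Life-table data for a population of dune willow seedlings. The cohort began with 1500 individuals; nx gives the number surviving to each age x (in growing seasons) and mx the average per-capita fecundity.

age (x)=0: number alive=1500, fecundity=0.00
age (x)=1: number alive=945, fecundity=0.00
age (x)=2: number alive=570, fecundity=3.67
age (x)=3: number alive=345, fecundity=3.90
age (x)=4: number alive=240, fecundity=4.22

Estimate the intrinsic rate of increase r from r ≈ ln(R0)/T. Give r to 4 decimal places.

0.3944

lx = nx/n0 = nx/1500: 1, 0.63, 0.38, 0.23, 0.16
R0 = Σ lx·mx = 0 + 0 + 1.3946 + 0.897 + 0.6752 = 2.9668
Σ x·lx·mx = 8.181; T = 8.181/2.9668 = 2.75752…
r ≈ ln(R0)/T = ln(2.9668)/2.75752… = 0.394371… → 0.3944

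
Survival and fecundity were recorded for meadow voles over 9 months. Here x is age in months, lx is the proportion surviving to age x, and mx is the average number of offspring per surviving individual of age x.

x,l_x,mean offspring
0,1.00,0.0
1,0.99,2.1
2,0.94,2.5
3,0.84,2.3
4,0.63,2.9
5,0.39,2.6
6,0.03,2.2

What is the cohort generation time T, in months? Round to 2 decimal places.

2.74

lx·mx: 0, 2.079, 2.35, 1.932, 1.827, 1.014, 0.066 → R0 = 9.268
x·lx·mx: 0, 2.079, 4.7, 5.796, 7.308, 5.07, 0.396 → Σ = 25.349
T = 25.349 / 9.268 = 2.73511… → 2.74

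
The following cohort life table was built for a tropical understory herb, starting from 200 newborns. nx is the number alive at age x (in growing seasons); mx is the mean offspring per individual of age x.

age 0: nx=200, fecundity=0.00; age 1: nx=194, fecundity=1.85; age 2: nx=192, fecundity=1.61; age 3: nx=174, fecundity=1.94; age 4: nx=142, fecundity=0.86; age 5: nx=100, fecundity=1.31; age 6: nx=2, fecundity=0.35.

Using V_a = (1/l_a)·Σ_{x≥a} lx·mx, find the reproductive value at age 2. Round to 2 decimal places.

4.69

lx = nx/n0 = nx/200: 1, 0.97, 0.96, 0.87, 0.71, 0.5, 0.01
lx·mx for x ≥ 2: 1.5456, 1.6878, 0.6106, 0.655, 0.0035 → sum = 4.5025
V_2 = 4.5025 / l_2 = 4.5025 / 0.96 = 4.690104… → 4.69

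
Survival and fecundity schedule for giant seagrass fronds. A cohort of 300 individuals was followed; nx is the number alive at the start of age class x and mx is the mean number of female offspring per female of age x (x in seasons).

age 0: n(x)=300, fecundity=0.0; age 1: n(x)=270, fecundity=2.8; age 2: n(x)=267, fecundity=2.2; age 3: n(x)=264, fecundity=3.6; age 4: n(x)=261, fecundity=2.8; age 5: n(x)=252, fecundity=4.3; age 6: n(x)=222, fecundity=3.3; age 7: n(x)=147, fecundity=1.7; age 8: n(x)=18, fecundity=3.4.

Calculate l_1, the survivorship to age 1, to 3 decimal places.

0.900

l_1 = n_1/n_0 = 270/300 = 0.9 → 0.900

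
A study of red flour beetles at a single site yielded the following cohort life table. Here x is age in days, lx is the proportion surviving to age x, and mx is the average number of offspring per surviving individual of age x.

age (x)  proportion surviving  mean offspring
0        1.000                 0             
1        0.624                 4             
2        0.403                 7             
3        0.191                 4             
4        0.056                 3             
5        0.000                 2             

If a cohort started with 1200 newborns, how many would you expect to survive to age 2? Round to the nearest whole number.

484

Expected survivors = N0 · l_2 = 1200 × 0.403 = 483.6 → 484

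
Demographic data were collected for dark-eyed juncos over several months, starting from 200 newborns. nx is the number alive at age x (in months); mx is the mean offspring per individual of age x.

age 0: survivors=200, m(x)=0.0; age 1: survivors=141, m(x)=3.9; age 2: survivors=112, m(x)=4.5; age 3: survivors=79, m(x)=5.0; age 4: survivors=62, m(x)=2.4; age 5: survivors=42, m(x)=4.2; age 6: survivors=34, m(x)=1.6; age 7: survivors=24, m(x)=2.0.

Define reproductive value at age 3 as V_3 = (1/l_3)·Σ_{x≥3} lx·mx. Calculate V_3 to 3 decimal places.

10.413

lx = nx/n0 = nx/200: 1, 0.705, 0.56, 0.395, 0.31, 0.21, 0.17, 0.12
lx·mx for x ≥ 3: 1.975, 0.744, 0.882, 0.272, 0.24 → sum = 4.113
V_3 = 4.113 / l_3 = 4.113 / 0.395 = 10.412658… → 10.413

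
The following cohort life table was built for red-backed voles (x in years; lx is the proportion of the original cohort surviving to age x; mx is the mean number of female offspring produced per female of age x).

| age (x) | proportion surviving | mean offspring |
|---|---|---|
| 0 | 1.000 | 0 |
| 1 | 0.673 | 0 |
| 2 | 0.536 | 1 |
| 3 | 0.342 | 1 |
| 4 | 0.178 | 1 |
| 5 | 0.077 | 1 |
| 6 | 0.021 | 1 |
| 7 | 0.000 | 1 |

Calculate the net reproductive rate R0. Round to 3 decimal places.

1.154

lx·mx by age: 0, 0, 0.536, 0.342, 0.178, 0.077, 0.021, 0
R0 = Σ lx·mx = 1.154 → 1.154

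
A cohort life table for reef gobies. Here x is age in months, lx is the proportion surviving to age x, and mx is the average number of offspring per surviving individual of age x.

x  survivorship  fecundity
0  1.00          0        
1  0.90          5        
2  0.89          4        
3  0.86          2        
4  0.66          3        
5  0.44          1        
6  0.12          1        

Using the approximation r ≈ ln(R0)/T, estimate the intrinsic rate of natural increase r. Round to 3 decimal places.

1.120

R0 = Σ lx·mx = 0 + 4.5 + 3.56 + 1.72 + 1.98 + 0.44 + 0.12 = 12.32
Σ x·lx·mx = 27.62; T = 27.62/12.32 = 2.24188…
r ≈ ln(R0)/T = ln(12.32)/2.24188… = 1.12014… → 1.120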